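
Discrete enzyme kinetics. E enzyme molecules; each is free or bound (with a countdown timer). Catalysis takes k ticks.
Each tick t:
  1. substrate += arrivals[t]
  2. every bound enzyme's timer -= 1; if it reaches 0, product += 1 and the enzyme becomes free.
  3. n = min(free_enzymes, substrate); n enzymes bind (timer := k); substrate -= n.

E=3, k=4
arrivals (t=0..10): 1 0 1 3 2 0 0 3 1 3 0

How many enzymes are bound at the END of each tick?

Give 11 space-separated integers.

Answer: 1 1 2 3 3 3 3 3 3 3 3

Derivation:
t=0: arr=1 -> substrate=0 bound=1 product=0
t=1: arr=0 -> substrate=0 bound=1 product=0
t=2: arr=1 -> substrate=0 bound=2 product=0
t=3: arr=3 -> substrate=2 bound=3 product=0
t=4: arr=2 -> substrate=3 bound=3 product=1
t=5: arr=0 -> substrate=3 bound=3 product=1
t=6: arr=0 -> substrate=2 bound=3 product=2
t=7: arr=3 -> substrate=4 bound=3 product=3
t=8: arr=1 -> substrate=4 bound=3 product=4
t=9: arr=3 -> substrate=7 bound=3 product=4
t=10: arr=0 -> substrate=6 bound=3 product=5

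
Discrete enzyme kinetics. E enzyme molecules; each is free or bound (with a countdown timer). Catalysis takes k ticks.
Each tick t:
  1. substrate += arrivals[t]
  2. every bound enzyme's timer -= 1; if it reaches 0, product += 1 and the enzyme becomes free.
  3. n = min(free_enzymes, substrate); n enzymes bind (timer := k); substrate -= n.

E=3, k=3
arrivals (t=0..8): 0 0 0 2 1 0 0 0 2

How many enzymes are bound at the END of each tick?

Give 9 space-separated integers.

t=0: arr=0 -> substrate=0 bound=0 product=0
t=1: arr=0 -> substrate=0 bound=0 product=0
t=2: arr=0 -> substrate=0 bound=0 product=0
t=3: arr=2 -> substrate=0 bound=2 product=0
t=4: arr=1 -> substrate=0 bound=3 product=0
t=5: arr=0 -> substrate=0 bound=3 product=0
t=6: arr=0 -> substrate=0 bound=1 product=2
t=7: arr=0 -> substrate=0 bound=0 product=3
t=8: arr=2 -> substrate=0 bound=2 product=3

Answer: 0 0 0 2 3 3 1 0 2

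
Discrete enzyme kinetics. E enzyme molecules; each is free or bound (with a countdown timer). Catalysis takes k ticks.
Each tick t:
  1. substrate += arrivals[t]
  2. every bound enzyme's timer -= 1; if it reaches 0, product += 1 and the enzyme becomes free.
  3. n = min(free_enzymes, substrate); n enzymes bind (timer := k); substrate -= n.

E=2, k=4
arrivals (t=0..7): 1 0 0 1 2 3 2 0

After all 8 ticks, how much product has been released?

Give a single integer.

Answer: 2

Derivation:
t=0: arr=1 -> substrate=0 bound=1 product=0
t=1: arr=0 -> substrate=0 bound=1 product=0
t=2: arr=0 -> substrate=0 bound=1 product=0
t=3: arr=1 -> substrate=0 bound=2 product=0
t=4: arr=2 -> substrate=1 bound=2 product=1
t=5: arr=3 -> substrate=4 bound=2 product=1
t=6: arr=2 -> substrate=6 bound=2 product=1
t=7: arr=0 -> substrate=5 bound=2 product=2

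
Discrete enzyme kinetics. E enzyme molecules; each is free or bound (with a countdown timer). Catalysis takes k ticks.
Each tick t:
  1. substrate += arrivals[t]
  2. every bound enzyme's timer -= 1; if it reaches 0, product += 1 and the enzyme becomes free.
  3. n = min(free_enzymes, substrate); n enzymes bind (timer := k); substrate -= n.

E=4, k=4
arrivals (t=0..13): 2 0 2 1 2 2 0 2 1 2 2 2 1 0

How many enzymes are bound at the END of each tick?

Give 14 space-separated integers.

Answer: 2 2 4 4 4 4 4 4 4 4 4 4 4 4

Derivation:
t=0: arr=2 -> substrate=0 bound=2 product=0
t=1: arr=0 -> substrate=0 bound=2 product=0
t=2: arr=2 -> substrate=0 bound=4 product=0
t=3: arr=1 -> substrate=1 bound=4 product=0
t=4: arr=2 -> substrate=1 bound=4 product=2
t=5: arr=2 -> substrate=3 bound=4 product=2
t=6: arr=0 -> substrate=1 bound=4 product=4
t=7: arr=2 -> substrate=3 bound=4 product=4
t=8: arr=1 -> substrate=2 bound=4 product=6
t=9: arr=2 -> substrate=4 bound=4 product=6
t=10: arr=2 -> substrate=4 bound=4 product=8
t=11: arr=2 -> substrate=6 bound=4 product=8
t=12: arr=1 -> substrate=5 bound=4 product=10
t=13: arr=0 -> substrate=5 bound=4 product=10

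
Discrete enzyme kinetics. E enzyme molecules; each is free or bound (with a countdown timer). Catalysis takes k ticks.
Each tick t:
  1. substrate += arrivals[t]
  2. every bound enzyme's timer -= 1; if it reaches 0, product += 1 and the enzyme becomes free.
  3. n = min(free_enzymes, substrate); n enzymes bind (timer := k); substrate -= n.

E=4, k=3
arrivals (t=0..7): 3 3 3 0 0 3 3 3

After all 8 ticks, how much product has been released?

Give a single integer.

t=0: arr=3 -> substrate=0 bound=3 product=0
t=1: arr=3 -> substrate=2 bound=4 product=0
t=2: arr=3 -> substrate=5 bound=4 product=0
t=3: arr=0 -> substrate=2 bound=4 product=3
t=4: arr=0 -> substrate=1 bound=4 product=4
t=5: arr=3 -> substrate=4 bound=4 product=4
t=6: arr=3 -> substrate=4 bound=4 product=7
t=7: arr=3 -> substrate=6 bound=4 product=8

Answer: 8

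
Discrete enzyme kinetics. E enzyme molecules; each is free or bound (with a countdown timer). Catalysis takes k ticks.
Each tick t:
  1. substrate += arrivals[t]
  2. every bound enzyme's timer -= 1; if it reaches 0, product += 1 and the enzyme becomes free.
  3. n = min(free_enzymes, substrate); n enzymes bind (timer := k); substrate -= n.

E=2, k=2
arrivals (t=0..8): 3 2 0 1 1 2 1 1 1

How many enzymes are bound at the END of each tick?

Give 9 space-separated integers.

Answer: 2 2 2 2 2 2 2 2 2

Derivation:
t=0: arr=3 -> substrate=1 bound=2 product=0
t=1: arr=2 -> substrate=3 bound=2 product=0
t=2: arr=0 -> substrate=1 bound=2 product=2
t=3: arr=1 -> substrate=2 bound=2 product=2
t=4: arr=1 -> substrate=1 bound=2 product=4
t=5: arr=2 -> substrate=3 bound=2 product=4
t=6: arr=1 -> substrate=2 bound=2 product=6
t=7: arr=1 -> substrate=3 bound=2 product=6
t=8: arr=1 -> substrate=2 bound=2 product=8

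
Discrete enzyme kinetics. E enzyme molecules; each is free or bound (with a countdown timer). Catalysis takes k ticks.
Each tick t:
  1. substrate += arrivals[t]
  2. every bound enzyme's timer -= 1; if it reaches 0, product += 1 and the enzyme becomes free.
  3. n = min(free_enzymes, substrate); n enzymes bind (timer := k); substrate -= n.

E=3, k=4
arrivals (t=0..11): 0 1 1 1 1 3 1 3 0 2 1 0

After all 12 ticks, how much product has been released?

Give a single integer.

Answer: 6

Derivation:
t=0: arr=0 -> substrate=0 bound=0 product=0
t=1: arr=1 -> substrate=0 bound=1 product=0
t=2: arr=1 -> substrate=0 bound=2 product=0
t=3: arr=1 -> substrate=0 bound=3 product=0
t=4: arr=1 -> substrate=1 bound=3 product=0
t=5: arr=3 -> substrate=3 bound=3 product=1
t=6: arr=1 -> substrate=3 bound=3 product=2
t=7: arr=3 -> substrate=5 bound=3 product=3
t=8: arr=0 -> substrate=5 bound=3 product=3
t=9: arr=2 -> substrate=6 bound=3 product=4
t=10: arr=1 -> substrate=6 bound=3 product=5
t=11: arr=0 -> substrate=5 bound=3 product=6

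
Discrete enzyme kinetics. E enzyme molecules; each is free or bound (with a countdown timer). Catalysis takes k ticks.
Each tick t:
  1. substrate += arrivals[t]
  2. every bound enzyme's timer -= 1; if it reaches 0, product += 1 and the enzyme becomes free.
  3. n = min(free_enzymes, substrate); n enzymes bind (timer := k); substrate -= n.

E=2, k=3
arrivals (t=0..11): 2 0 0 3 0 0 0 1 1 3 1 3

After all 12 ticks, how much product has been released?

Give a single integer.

Answer: 6

Derivation:
t=0: arr=2 -> substrate=0 bound=2 product=0
t=1: arr=0 -> substrate=0 bound=2 product=0
t=2: arr=0 -> substrate=0 bound=2 product=0
t=3: arr=3 -> substrate=1 bound=2 product=2
t=4: arr=0 -> substrate=1 bound=2 product=2
t=5: arr=0 -> substrate=1 bound=2 product=2
t=6: arr=0 -> substrate=0 bound=1 product=4
t=7: arr=1 -> substrate=0 bound=2 product=4
t=8: arr=1 -> substrate=1 bound=2 product=4
t=9: arr=3 -> substrate=3 bound=2 product=5
t=10: arr=1 -> substrate=3 bound=2 product=6
t=11: arr=3 -> substrate=6 bound=2 product=6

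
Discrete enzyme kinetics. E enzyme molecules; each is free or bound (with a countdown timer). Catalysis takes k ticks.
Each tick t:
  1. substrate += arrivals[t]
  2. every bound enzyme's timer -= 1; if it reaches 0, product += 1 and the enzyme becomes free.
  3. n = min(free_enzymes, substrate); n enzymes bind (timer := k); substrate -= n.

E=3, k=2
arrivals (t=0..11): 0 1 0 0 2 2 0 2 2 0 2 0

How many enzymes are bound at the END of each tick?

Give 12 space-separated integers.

t=0: arr=0 -> substrate=0 bound=0 product=0
t=1: arr=1 -> substrate=0 bound=1 product=0
t=2: arr=0 -> substrate=0 bound=1 product=0
t=3: arr=0 -> substrate=0 bound=0 product=1
t=4: arr=2 -> substrate=0 bound=2 product=1
t=5: arr=2 -> substrate=1 bound=3 product=1
t=6: arr=0 -> substrate=0 bound=2 product=3
t=7: arr=2 -> substrate=0 bound=3 product=4
t=8: arr=2 -> substrate=1 bound=3 product=5
t=9: arr=0 -> substrate=0 bound=2 product=7
t=10: arr=2 -> substrate=0 bound=3 product=8
t=11: arr=0 -> substrate=0 bound=2 product=9

Answer: 0 1 1 0 2 3 2 3 3 2 3 2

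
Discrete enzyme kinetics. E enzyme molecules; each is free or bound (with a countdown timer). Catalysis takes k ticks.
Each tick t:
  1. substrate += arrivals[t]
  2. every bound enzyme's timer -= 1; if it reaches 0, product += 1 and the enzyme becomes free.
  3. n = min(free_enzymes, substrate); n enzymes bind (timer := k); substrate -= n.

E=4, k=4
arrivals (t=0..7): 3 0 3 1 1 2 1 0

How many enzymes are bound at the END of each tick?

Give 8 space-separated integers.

Answer: 3 3 4 4 4 4 4 4

Derivation:
t=0: arr=3 -> substrate=0 bound=3 product=0
t=1: arr=0 -> substrate=0 bound=3 product=0
t=2: arr=3 -> substrate=2 bound=4 product=0
t=3: arr=1 -> substrate=3 bound=4 product=0
t=4: arr=1 -> substrate=1 bound=4 product=3
t=5: arr=2 -> substrate=3 bound=4 product=3
t=6: arr=1 -> substrate=3 bound=4 product=4
t=7: arr=0 -> substrate=3 bound=4 product=4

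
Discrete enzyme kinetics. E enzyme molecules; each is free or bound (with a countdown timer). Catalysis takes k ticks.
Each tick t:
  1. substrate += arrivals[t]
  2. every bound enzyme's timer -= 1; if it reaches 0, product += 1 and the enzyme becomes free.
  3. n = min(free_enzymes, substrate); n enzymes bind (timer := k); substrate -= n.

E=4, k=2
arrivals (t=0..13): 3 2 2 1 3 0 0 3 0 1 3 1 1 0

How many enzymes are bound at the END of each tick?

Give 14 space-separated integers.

Answer: 3 4 4 4 4 3 0 3 3 1 4 4 2 1

Derivation:
t=0: arr=3 -> substrate=0 bound=3 product=0
t=1: arr=2 -> substrate=1 bound=4 product=0
t=2: arr=2 -> substrate=0 bound=4 product=3
t=3: arr=1 -> substrate=0 bound=4 product=4
t=4: arr=3 -> substrate=0 bound=4 product=7
t=5: arr=0 -> substrate=0 bound=3 product=8
t=6: arr=0 -> substrate=0 bound=0 product=11
t=7: arr=3 -> substrate=0 bound=3 product=11
t=8: arr=0 -> substrate=0 bound=3 product=11
t=9: arr=1 -> substrate=0 bound=1 product=14
t=10: arr=3 -> substrate=0 bound=4 product=14
t=11: arr=1 -> substrate=0 bound=4 product=15
t=12: arr=1 -> substrate=0 bound=2 product=18
t=13: arr=0 -> substrate=0 bound=1 product=19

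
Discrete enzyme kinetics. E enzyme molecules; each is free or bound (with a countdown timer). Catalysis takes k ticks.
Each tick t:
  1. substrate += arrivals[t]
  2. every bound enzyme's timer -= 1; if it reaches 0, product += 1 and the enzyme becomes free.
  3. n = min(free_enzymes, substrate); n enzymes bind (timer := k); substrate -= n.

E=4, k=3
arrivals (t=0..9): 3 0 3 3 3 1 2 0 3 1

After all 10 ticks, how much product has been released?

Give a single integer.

Answer: 11

Derivation:
t=0: arr=3 -> substrate=0 bound=3 product=0
t=1: arr=0 -> substrate=0 bound=3 product=0
t=2: arr=3 -> substrate=2 bound=4 product=0
t=3: arr=3 -> substrate=2 bound=4 product=3
t=4: arr=3 -> substrate=5 bound=4 product=3
t=5: arr=1 -> substrate=5 bound=4 product=4
t=6: arr=2 -> substrate=4 bound=4 product=7
t=7: arr=0 -> substrate=4 bound=4 product=7
t=8: arr=3 -> substrate=6 bound=4 product=8
t=9: arr=1 -> substrate=4 bound=4 product=11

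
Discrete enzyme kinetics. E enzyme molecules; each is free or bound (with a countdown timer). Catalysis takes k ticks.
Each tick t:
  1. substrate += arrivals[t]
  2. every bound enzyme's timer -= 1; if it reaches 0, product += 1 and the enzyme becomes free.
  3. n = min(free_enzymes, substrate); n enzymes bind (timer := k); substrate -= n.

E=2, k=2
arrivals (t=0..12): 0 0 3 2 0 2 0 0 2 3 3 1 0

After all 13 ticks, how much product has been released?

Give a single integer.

t=0: arr=0 -> substrate=0 bound=0 product=0
t=1: arr=0 -> substrate=0 bound=0 product=0
t=2: arr=3 -> substrate=1 bound=2 product=0
t=3: arr=2 -> substrate=3 bound=2 product=0
t=4: arr=0 -> substrate=1 bound=2 product=2
t=5: arr=2 -> substrate=3 bound=2 product=2
t=6: arr=0 -> substrate=1 bound=2 product=4
t=7: arr=0 -> substrate=1 bound=2 product=4
t=8: arr=2 -> substrate=1 bound=2 product=6
t=9: arr=3 -> substrate=4 bound=2 product=6
t=10: arr=3 -> substrate=5 bound=2 product=8
t=11: arr=1 -> substrate=6 bound=2 product=8
t=12: arr=0 -> substrate=4 bound=2 product=10

Answer: 10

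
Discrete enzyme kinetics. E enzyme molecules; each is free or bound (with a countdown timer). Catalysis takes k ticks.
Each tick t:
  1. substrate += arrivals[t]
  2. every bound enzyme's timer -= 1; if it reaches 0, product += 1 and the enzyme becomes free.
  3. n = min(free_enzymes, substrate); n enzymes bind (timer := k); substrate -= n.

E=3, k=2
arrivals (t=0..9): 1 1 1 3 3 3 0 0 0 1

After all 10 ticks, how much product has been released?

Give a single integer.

t=0: arr=1 -> substrate=0 bound=1 product=0
t=1: arr=1 -> substrate=0 bound=2 product=0
t=2: arr=1 -> substrate=0 bound=2 product=1
t=3: arr=3 -> substrate=1 bound=3 product=2
t=4: arr=3 -> substrate=3 bound=3 product=3
t=5: arr=3 -> substrate=4 bound=3 product=5
t=6: arr=0 -> substrate=3 bound=3 product=6
t=7: arr=0 -> substrate=1 bound=3 product=8
t=8: arr=0 -> substrate=0 bound=3 product=9
t=9: arr=1 -> substrate=0 bound=2 product=11

Answer: 11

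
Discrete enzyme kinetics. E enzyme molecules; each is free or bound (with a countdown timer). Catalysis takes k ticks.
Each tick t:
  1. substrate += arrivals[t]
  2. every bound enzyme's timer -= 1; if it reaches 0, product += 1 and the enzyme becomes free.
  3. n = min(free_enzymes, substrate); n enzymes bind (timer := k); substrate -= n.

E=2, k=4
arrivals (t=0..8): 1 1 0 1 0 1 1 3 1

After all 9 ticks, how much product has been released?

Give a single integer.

Answer: 3

Derivation:
t=0: arr=1 -> substrate=0 bound=1 product=0
t=1: arr=1 -> substrate=0 bound=2 product=0
t=2: arr=0 -> substrate=0 bound=2 product=0
t=3: arr=1 -> substrate=1 bound=2 product=0
t=4: arr=0 -> substrate=0 bound=2 product=1
t=5: arr=1 -> substrate=0 bound=2 product=2
t=6: arr=1 -> substrate=1 bound=2 product=2
t=7: arr=3 -> substrate=4 bound=2 product=2
t=8: arr=1 -> substrate=4 bound=2 product=3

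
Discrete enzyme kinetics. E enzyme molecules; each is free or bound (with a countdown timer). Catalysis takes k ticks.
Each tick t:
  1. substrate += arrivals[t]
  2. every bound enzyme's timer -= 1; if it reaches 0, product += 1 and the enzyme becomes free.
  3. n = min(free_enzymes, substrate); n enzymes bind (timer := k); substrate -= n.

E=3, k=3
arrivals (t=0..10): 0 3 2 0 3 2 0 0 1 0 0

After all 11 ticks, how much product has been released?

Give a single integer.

Answer: 9

Derivation:
t=0: arr=0 -> substrate=0 bound=0 product=0
t=1: arr=3 -> substrate=0 bound=3 product=0
t=2: arr=2 -> substrate=2 bound=3 product=0
t=3: arr=0 -> substrate=2 bound=3 product=0
t=4: arr=3 -> substrate=2 bound=3 product=3
t=5: arr=2 -> substrate=4 bound=3 product=3
t=6: arr=0 -> substrate=4 bound=3 product=3
t=7: arr=0 -> substrate=1 bound=3 product=6
t=8: arr=1 -> substrate=2 bound=3 product=6
t=9: arr=0 -> substrate=2 bound=3 product=6
t=10: arr=0 -> substrate=0 bound=2 product=9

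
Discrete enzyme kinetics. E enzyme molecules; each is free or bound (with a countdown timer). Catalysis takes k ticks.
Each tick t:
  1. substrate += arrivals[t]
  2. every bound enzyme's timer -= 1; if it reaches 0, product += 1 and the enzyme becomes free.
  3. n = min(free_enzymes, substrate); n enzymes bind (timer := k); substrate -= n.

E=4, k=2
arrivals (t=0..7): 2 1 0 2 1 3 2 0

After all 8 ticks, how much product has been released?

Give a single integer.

Answer: 9

Derivation:
t=0: arr=2 -> substrate=0 bound=2 product=0
t=1: arr=1 -> substrate=0 bound=3 product=0
t=2: arr=0 -> substrate=0 bound=1 product=2
t=3: arr=2 -> substrate=0 bound=2 product=3
t=4: arr=1 -> substrate=0 bound=3 product=3
t=5: arr=3 -> substrate=0 bound=4 product=5
t=6: arr=2 -> substrate=1 bound=4 product=6
t=7: arr=0 -> substrate=0 bound=2 product=9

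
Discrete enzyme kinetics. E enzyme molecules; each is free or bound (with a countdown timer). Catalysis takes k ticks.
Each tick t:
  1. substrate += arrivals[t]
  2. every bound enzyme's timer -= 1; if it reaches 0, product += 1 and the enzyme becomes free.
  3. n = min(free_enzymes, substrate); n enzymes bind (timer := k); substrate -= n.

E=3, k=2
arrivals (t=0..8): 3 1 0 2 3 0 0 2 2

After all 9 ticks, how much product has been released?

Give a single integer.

t=0: arr=3 -> substrate=0 bound=3 product=0
t=1: arr=1 -> substrate=1 bound=3 product=0
t=2: arr=0 -> substrate=0 bound=1 product=3
t=3: arr=2 -> substrate=0 bound=3 product=3
t=4: arr=3 -> substrate=2 bound=3 product=4
t=5: arr=0 -> substrate=0 bound=3 product=6
t=6: arr=0 -> substrate=0 bound=2 product=7
t=7: arr=2 -> substrate=0 bound=2 product=9
t=8: arr=2 -> substrate=1 bound=3 product=9

Answer: 9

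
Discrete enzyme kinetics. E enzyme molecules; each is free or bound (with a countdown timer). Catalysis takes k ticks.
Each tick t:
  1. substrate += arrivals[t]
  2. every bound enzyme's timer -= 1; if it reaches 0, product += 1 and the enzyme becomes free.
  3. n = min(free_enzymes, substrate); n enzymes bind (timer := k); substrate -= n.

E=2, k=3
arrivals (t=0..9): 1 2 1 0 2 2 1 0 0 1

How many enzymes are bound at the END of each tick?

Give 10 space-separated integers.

t=0: arr=1 -> substrate=0 bound=1 product=0
t=1: arr=2 -> substrate=1 bound=2 product=0
t=2: arr=1 -> substrate=2 bound=2 product=0
t=3: arr=0 -> substrate=1 bound=2 product=1
t=4: arr=2 -> substrate=2 bound=2 product=2
t=5: arr=2 -> substrate=4 bound=2 product=2
t=6: arr=1 -> substrate=4 bound=2 product=3
t=7: arr=0 -> substrate=3 bound=2 product=4
t=8: arr=0 -> substrate=3 bound=2 product=4
t=9: arr=1 -> substrate=3 bound=2 product=5

Answer: 1 2 2 2 2 2 2 2 2 2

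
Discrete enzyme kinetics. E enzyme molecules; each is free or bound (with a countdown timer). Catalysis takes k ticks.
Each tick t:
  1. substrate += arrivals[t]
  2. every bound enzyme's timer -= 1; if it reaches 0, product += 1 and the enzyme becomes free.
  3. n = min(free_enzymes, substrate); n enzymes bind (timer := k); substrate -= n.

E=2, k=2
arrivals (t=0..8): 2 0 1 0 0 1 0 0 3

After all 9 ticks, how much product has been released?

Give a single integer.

Answer: 4

Derivation:
t=0: arr=2 -> substrate=0 bound=2 product=0
t=1: arr=0 -> substrate=0 bound=2 product=0
t=2: arr=1 -> substrate=0 bound=1 product=2
t=3: arr=0 -> substrate=0 bound=1 product=2
t=4: arr=0 -> substrate=0 bound=0 product=3
t=5: arr=1 -> substrate=0 bound=1 product=3
t=6: arr=0 -> substrate=0 bound=1 product=3
t=7: arr=0 -> substrate=0 bound=0 product=4
t=8: arr=3 -> substrate=1 bound=2 product=4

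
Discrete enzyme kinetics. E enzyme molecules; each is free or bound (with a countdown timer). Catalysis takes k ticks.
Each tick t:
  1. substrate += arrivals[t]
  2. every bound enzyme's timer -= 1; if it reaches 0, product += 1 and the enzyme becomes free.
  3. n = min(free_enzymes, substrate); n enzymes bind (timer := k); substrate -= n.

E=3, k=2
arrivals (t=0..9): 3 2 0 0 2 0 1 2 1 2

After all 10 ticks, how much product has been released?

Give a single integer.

t=0: arr=3 -> substrate=0 bound=3 product=0
t=1: arr=2 -> substrate=2 bound=3 product=0
t=2: arr=0 -> substrate=0 bound=2 product=3
t=3: arr=0 -> substrate=0 bound=2 product=3
t=4: arr=2 -> substrate=0 bound=2 product=5
t=5: arr=0 -> substrate=0 bound=2 product=5
t=6: arr=1 -> substrate=0 bound=1 product=7
t=7: arr=2 -> substrate=0 bound=3 product=7
t=8: arr=1 -> substrate=0 bound=3 product=8
t=9: arr=2 -> substrate=0 bound=3 product=10

Answer: 10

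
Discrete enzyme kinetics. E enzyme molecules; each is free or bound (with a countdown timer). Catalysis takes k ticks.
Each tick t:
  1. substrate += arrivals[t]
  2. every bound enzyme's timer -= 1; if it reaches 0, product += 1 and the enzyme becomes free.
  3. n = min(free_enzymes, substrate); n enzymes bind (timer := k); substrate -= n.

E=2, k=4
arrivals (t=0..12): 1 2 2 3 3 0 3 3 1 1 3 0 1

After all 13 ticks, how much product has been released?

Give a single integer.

t=0: arr=1 -> substrate=0 bound=1 product=0
t=1: arr=2 -> substrate=1 bound=2 product=0
t=2: arr=2 -> substrate=3 bound=2 product=0
t=3: arr=3 -> substrate=6 bound=2 product=0
t=4: arr=3 -> substrate=8 bound=2 product=1
t=5: arr=0 -> substrate=7 bound=2 product=2
t=6: arr=3 -> substrate=10 bound=2 product=2
t=7: arr=3 -> substrate=13 bound=2 product=2
t=8: arr=1 -> substrate=13 bound=2 product=3
t=9: arr=1 -> substrate=13 bound=2 product=4
t=10: arr=3 -> substrate=16 bound=2 product=4
t=11: arr=0 -> substrate=16 bound=2 product=4
t=12: arr=1 -> substrate=16 bound=2 product=5

Answer: 5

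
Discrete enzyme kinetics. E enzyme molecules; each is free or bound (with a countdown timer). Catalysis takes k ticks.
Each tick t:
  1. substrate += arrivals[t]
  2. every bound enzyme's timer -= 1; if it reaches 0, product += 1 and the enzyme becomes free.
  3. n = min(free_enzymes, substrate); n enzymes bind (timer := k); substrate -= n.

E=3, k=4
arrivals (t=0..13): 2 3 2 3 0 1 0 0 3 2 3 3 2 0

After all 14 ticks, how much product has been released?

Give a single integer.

t=0: arr=2 -> substrate=0 bound=2 product=0
t=1: arr=3 -> substrate=2 bound=3 product=0
t=2: arr=2 -> substrate=4 bound=3 product=0
t=3: arr=3 -> substrate=7 bound=3 product=0
t=4: arr=0 -> substrate=5 bound=3 product=2
t=5: arr=1 -> substrate=5 bound=3 product=3
t=6: arr=0 -> substrate=5 bound=3 product=3
t=7: arr=0 -> substrate=5 bound=3 product=3
t=8: arr=3 -> substrate=6 bound=3 product=5
t=9: arr=2 -> substrate=7 bound=3 product=6
t=10: arr=3 -> substrate=10 bound=3 product=6
t=11: arr=3 -> substrate=13 bound=3 product=6
t=12: arr=2 -> substrate=13 bound=3 product=8
t=13: arr=0 -> substrate=12 bound=3 product=9

Answer: 9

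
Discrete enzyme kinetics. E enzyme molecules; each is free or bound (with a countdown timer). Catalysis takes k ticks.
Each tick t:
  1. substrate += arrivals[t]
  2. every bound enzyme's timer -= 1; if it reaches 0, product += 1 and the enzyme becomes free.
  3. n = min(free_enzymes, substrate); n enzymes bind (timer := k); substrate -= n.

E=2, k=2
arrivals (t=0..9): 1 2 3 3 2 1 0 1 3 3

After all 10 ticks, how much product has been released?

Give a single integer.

t=0: arr=1 -> substrate=0 bound=1 product=0
t=1: arr=2 -> substrate=1 bound=2 product=0
t=2: arr=3 -> substrate=3 bound=2 product=1
t=3: arr=3 -> substrate=5 bound=2 product=2
t=4: arr=2 -> substrate=6 bound=2 product=3
t=5: arr=1 -> substrate=6 bound=2 product=4
t=6: arr=0 -> substrate=5 bound=2 product=5
t=7: arr=1 -> substrate=5 bound=2 product=6
t=8: arr=3 -> substrate=7 bound=2 product=7
t=9: arr=3 -> substrate=9 bound=2 product=8

Answer: 8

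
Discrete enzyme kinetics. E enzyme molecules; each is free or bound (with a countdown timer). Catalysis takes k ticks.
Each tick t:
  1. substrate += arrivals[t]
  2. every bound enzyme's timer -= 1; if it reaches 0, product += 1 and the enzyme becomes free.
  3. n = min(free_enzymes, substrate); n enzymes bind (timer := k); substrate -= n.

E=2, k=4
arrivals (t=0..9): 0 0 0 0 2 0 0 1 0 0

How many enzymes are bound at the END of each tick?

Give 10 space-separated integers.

Answer: 0 0 0 0 2 2 2 2 1 1

Derivation:
t=0: arr=0 -> substrate=0 bound=0 product=0
t=1: arr=0 -> substrate=0 bound=0 product=0
t=2: arr=0 -> substrate=0 bound=0 product=0
t=3: arr=0 -> substrate=0 bound=0 product=0
t=4: arr=2 -> substrate=0 bound=2 product=0
t=5: arr=0 -> substrate=0 bound=2 product=0
t=6: arr=0 -> substrate=0 bound=2 product=0
t=7: arr=1 -> substrate=1 bound=2 product=0
t=8: arr=0 -> substrate=0 bound=1 product=2
t=9: arr=0 -> substrate=0 bound=1 product=2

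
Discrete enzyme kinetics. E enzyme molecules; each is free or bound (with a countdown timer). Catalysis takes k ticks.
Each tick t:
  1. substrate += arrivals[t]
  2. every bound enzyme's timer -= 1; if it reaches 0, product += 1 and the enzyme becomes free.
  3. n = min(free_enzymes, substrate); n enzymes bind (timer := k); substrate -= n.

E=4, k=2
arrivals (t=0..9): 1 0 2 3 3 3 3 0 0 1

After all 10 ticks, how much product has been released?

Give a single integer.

t=0: arr=1 -> substrate=0 bound=1 product=0
t=1: arr=0 -> substrate=0 bound=1 product=0
t=2: arr=2 -> substrate=0 bound=2 product=1
t=3: arr=3 -> substrate=1 bound=4 product=1
t=4: arr=3 -> substrate=2 bound=4 product=3
t=5: arr=3 -> substrate=3 bound=4 product=5
t=6: arr=3 -> substrate=4 bound=4 product=7
t=7: arr=0 -> substrate=2 bound=4 product=9
t=8: arr=0 -> substrate=0 bound=4 product=11
t=9: arr=1 -> substrate=0 bound=3 product=13

Answer: 13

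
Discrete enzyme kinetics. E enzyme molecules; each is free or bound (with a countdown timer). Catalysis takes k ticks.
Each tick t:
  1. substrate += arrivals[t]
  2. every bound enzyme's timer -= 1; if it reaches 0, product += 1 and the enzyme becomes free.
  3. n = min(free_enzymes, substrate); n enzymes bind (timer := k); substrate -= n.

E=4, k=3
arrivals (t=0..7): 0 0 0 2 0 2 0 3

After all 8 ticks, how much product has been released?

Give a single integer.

t=0: arr=0 -> substrate=0 bound=0 product=0
t=1: arr=0 -> substrate=0 bound=0 product=0
t=2: arr=0 -> substrate=0 bound=0 product=0
t=3: arr=2 -> substrate=0 bound=2 product=0
t=4: arr=0 -> substrate=0 bound=2 product=0
t=5: arr=2 -> substrate=0 bound=4 product=0
t=6: arr=0 -> substrate=0 bound=2 product=2
t=7: arr=3 -> substrate=1 bound=4 product=2

Answer: 2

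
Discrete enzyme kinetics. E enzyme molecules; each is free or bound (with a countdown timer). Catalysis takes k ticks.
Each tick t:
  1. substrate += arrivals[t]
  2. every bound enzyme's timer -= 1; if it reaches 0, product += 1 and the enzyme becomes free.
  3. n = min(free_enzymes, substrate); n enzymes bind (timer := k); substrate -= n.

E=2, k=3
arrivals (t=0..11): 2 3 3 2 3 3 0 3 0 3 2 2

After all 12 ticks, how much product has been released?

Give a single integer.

t=0: arr=2 -> substrate=0 bound=2 product=0
t=1: arr=3 -> substrate=3 bound=2 product=0
t=2: arr=3 -> substrate=6 bound=2 product=0
t=3: arr=2 -> substrate=6 bound=2 product=2
t=4: arr=3 -> substrate=9 bound=2 product=2
t=5: arr=3 -> substrate=12 bound=2 product=2
t=6: arr=0 -> substrate=10 bound=2 product=4
t=7: arr=3 -> substrate=13 bound=2 product=4
t=8: arr=0 -> substrate=13 bound=2 product=4
t=9: arr=3 -> substrate=14 bound=2 product=6
t=10: arr=2 -> substrate=16 bound=2 product=6
t=11: arr=2 -> substrate=18 bound=2 product=6

Answer: 6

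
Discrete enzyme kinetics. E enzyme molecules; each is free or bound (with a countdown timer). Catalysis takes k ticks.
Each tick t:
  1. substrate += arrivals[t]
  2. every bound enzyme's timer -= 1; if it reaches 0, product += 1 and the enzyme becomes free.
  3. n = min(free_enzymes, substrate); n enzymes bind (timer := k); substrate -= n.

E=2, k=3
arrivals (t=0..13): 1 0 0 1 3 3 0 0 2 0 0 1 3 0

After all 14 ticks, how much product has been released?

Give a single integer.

t=0: arr=1 -> substrate=0 bound=1 product=0
t=1: arr=0 -> substrate=0 bound=1 product=0
t=2: arr=0 -> substrate=0 bound=1 product=0
t=3: arr=1 -> substrate=0 bound=1 product=1
t=4: arr=3 -> substrate=2 bound=2 product=1
t=5: arr=3 -> substrate=5 bound=2 product=1
t=6: arr=0 -> substrate=4 bound=2 product=2
t=7: arr=0 -> substrate=3 bound=2 product=3
t=8: arr=2 -> substrate=5 bound=2 product=3
t=9: arr=0 -> substrate=4 bound=2 product=4
t=10: arr=0 -> substrate=3 bound=2 product=5
t=11: arr=1 -> substrate=4 bound=2 product=5
t=12: arr=3 -> substrate=6 bound=2 product=6
t=13: arr=0 -> substrate=5 bound=2 product=7

Answer: 7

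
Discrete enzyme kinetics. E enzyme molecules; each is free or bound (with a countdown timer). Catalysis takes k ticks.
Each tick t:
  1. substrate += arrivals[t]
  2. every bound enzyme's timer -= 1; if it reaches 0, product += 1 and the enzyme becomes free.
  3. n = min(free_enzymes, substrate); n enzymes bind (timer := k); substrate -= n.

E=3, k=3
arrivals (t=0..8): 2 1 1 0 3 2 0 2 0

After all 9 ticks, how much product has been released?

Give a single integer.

t=0: arr=2 -> substrate=0 bound=2 product=0
t=1: arr=1 -> substrate=0 bound=3 product=0
t=2: arr=1 -> substrate=1 bound=3 product=0
t=3: arr=0 -> substrate=0 bound=2 product=2
t=4: arr=3 -> substrate=1 bound=3 product=3
t=5: arr=2 -> substrate=3 bound=3 product=3
t=6: arr=0 -> substrate=2 bound=3 product=4
t=7: arr=2 -> substrate=2 bound=3 product=6
t=8: arr=0 -> substrate=2 bound=3 product=6

Answer: 6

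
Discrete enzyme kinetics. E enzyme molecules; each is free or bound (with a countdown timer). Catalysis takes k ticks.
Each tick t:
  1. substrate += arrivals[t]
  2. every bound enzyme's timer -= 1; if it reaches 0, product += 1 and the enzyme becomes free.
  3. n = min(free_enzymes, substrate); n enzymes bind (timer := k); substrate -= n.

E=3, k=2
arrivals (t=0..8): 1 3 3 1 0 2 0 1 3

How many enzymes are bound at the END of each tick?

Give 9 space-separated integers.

t=0: arr=1 -> substrate=0 bound=1 product=0
t=1: arr=3 -> substrate=1 bound=3 product=0
t=2: arr=3 -> substrate=3 bound=3 product=1
t=3: arr=1 -> substrate=2 bound=3 product=3
t=4: arr=0 -> substrate=1 bound=3 product=4
t=5: arr=2 -> substrate=1 bound=3 product=6
t=6: arr=0 -> substrate=0 bound=3 product=7
t=7: arr=1 -> substrate=0 bound=2 product=9
t=8: arr=3 -> substrate=1 bound=3 product=10

Answer: 1 3 3 3 3 3 3 2 3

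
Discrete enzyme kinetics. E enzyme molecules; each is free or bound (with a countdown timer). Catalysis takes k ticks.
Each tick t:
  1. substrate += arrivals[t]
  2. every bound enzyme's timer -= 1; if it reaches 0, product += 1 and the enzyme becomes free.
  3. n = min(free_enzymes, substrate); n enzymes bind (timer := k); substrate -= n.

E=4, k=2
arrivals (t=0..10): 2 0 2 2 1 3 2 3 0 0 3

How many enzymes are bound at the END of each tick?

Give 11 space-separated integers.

t=0: arr=2 -> substrate=0 bound=2 product=0
t=1: arr=0 -> substrate=0 bound=2 product=0
t=2: arr=2 -> substrate=0 bound=2 product=2
t=3: arr=2 -> substrate=0 bound=4 product=2
t=4: arr=1 -> substrate=0 bound=3 product=4
t=5: arr=3 -> substrate=0 bound=4 product=6
t=6: arr=2 -> substrate=1 bound=4 product=7
t=7: arr=3 -> substrate=1 bound=4 product=10
t=8: arr=0 -> substrate=0 bound=4 product=11
t=9: arr=0 -> substrate=0 bound=1 product=14
t=10: arr=3 -> substrate=0 bound=3 product=15

Answer: 2 2 2 4 3 4 4 4 4 1 3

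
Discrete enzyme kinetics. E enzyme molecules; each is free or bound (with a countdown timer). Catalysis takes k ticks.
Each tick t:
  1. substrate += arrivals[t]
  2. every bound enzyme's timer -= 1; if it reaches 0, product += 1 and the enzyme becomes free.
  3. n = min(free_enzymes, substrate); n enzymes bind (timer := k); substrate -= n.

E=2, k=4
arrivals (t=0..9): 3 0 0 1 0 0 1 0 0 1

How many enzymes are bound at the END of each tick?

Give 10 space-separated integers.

t=0: arr=3 -> substrate=1 bound=2 product=0
t=1: arr=0 -> substrate=1 bound=2 product=0
t=2: arr=0 -> substrate=1 bound=2 product=0
t=3: arr=1 -> substrate=2 bound=2 product=0
t=4: arr=0 -> substrate=0 bound=2 product=2
t=5: arr=0 -> substrate=0 bound=2 product=2
t=6: arr=1 -> substrate=1 bound=2 product=2
t=7: arr=0 -> substrate=1 bound=2 product=2
t=8: arr=0 -> substrate=0 bound=1 product=4
t=9: arr=1 -> substrate=0 bound=2 product=4

Answer: 2 2 2 2 2 2 2 2 1 2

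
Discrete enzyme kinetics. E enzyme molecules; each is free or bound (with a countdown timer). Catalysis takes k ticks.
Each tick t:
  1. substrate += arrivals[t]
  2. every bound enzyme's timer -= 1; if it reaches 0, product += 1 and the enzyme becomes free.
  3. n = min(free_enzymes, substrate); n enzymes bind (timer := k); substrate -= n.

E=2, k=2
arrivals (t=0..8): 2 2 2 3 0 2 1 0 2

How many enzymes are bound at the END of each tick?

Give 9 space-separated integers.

Answer: 2 2 2 2 2 2 2 2 2

Derivation:
t=0: arr=2 -> substrate=0 bound=2 product=0
t=1: arr=2 -> substrate=2 bound=2 product=0
t=2: arr=2 -> substrate=2 bound=2 product=2
t=3: arr=3 -> substrate=5 bound=2 product=2
t=4: arr=0 -> substrate=3 bound=2 product=4
t=5: arr=2 -> substrate=5 bound=2 product=4
t=6: arr=1 -> substrate=4 bound=2 product=6
t=7: arr=0 -> substrate=4 bound=2 product=6
t=8: arr=2 -> substrate=4 bound=2 product=8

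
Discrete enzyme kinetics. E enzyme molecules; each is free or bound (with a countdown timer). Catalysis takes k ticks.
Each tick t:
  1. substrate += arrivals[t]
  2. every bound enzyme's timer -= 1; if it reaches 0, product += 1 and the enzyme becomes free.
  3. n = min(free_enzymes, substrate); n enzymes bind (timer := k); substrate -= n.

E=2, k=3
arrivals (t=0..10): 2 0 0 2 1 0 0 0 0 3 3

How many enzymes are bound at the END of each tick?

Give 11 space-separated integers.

t=0: arr=2 -> substrate=0 bound=2 product=0
t=1: arr=0 -> substrate=0 bound=2 product=0
t=2: arr=0 -> substrate=0 bound=2 product=0
t=3: arr=2 -> substrate=0 bound=2 product=2
t=4: arr=1 -> substrate=1 bound=2 product=2
t=5: arr=0 -> substrate=1 bound=2 product=2
t=6: arr=0 -> substrate=0 bound=1 product=4
t=7: arr=0 -> substrate=0 bound=1 product=4
t=8: arr=0 -> substrate=0 bound=1 product=4
t=9: arr=3 -> substrate=1 bound=2 product=5
t=10: arr=3 -> substrate=4 bound=2 product=5

Answer: 2 2 2 2 2 2 1 1 1 2 2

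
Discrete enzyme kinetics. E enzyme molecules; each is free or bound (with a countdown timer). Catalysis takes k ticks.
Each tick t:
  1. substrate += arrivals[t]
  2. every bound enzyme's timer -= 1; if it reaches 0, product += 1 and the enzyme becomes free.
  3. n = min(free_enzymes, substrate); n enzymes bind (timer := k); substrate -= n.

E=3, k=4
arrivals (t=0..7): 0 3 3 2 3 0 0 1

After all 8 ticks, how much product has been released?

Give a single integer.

t=0: arr=0 -> substrate=0 bound=0 product=0
t=1: arr=3 -> substrate=0 bound=3 product=0
t=2: arr=3 -> substrate=3 bound=3 product=0
t=3: arr=2 -> substrate=5 bound=3 product=0
t=4: arr=3 -> substrate=8 bound=3 product=0
t=5: arr=0 -> substrate=5 bound=3 product=3
t=6: arr=0 -> substrate=5 bound=3 product=3
t=7: arr=1 -> substrate=6 bound=3 product=3

Answer: 3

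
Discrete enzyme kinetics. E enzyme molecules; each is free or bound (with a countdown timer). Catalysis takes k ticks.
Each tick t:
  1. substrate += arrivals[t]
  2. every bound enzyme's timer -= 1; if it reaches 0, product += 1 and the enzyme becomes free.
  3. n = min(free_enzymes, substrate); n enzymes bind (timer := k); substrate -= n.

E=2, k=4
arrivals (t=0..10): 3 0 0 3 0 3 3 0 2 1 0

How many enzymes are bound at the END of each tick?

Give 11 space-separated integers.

Answer: 2 2 2 2 2 2 2 2 2 2 2

Derivation:
t=0: arr=3 -> substrate=1 bound=2 product=0
t=1: arr=0 -> substrate=1 bound=2 product=0
t=2: arr=0 -> substrate=1 bound=2 product=0
t=3: arr=3 -> substrate=4 bound=2 product=0
t=4: arr=0 -> substrate=2 bound=2 product=2
t=5: arr=3 -> substrate=5 bound=2 product=2
t=6: arr=3 -> substrate=8 bound=2 product=2
t=7: arr=0 -> substrate=8 bound=2 product=2
t=8: arr=2 -> substrate=8 bound=2 product=4
t=9: arr=1 -> substrate=9 bound=2 product=4
t=10: arr=0 -> substrate=9 bound=2 product=4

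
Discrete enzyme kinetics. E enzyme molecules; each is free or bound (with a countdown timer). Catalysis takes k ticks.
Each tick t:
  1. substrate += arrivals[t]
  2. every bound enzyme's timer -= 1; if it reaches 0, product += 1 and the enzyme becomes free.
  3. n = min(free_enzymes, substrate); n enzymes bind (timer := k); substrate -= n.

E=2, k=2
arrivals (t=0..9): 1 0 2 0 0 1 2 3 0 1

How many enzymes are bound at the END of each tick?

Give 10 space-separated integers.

Answer: 1 1 2 2 0 1 2 2 2 2

Derivation:
t=0: arr=1 -> substrate=0 bound=1 product=0
t=1: arr=0 -> substrate=0 bound=1 product=0
t=2: arr=2 -> substrate=0 bound=2 product=1
t=3: arr=0 -> substrate=0 bound=2 product=1
t=4: arr=0 -> substrate=0 bound=0 product=3
t=5: arr=1 -> substrate=0 bound=1 product=3
t=6: arr=2 -> substrate=1 bound=2 product=3
t=7: arr=3 -> substrate=3 bound=2 product=4
t=8: arr=0 -> substrate=2 bound=2 product=5
t=9: arr=1 -> substrate=2 bound=2 product=6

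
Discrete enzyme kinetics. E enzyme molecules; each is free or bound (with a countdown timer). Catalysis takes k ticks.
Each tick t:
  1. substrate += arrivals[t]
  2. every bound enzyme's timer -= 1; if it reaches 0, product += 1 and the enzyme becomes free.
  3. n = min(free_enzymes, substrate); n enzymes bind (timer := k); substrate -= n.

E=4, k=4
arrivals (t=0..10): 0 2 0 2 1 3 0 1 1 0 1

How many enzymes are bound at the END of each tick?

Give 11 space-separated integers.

Answer: 0 2 2 4 4 4 4 4 4 4 4

Derivation:
t=0: arr=0 -> substrate=0 bound=0 product=0
t=1: arr=2 -> substrate=0 bound=2 product=0
t=2: arr=0 -> substrate=0 bound=2 product=0
t=3: arr=2 -> substrate=0 bound=4 product=0
t=4: arr=1 -> substrate=1 bound=4 product=0
t=5: arr=3 -> substrate=2 bound=4 product=2
t=6: arr=0 -> substrate=2 bound=4 product=2
t=7: arr=1 -> substrate=1 bound=4 product=4
t=8: arr=1 -> substrate=2 bound=4 product=4
t=9: arr=0 -> substrate=0 bound=4 product=6
t=10: arr=1 -> substrate=1 bound=4 product=6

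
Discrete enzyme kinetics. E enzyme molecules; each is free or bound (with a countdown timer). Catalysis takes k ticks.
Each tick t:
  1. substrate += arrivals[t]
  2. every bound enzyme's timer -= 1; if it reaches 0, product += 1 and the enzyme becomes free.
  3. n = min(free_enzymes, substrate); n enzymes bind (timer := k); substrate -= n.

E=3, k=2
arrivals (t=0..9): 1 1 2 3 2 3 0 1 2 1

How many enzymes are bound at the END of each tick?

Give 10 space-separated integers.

Answer: 1 2 3 3 3 3 3 3 3 3

Derivation:
t=0: arr=1 -> substrate=0 bound=1 product=0
t=1: arr=1 -> substrate=0 bound=2 product=0
t=2: arr=2 -> substrate=0 bound=3 product=1
t=3: arr=3 -> substrate=2 bound=3 product=2
t=4: arr=2 -> substrate=2 bound=3 product=4
t=5: arr=3 -> substrate=4 bound=3 product=5
t=6: arr=0 -> substrate=2 bound=3 product=7
t=7: arr=1 -> substrate=2 bound=3 product=8
t=8: arr=2 -> substrate=2 bound=3 product=10
t=9: arr=1 -> substrate=2 bound=3 product=11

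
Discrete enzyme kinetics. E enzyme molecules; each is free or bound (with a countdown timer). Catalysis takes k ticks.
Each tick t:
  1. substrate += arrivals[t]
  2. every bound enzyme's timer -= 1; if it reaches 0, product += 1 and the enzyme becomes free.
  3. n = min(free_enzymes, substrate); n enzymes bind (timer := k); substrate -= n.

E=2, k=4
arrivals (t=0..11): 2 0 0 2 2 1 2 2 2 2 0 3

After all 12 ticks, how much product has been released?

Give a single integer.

t=0: arr=2 -> substrate=0 bound=2 product=0
t=1: arr=0 -> substrate=0 bound=2 product=0
t=2: arr=0 -> substrate=0 bound=2 product=0
t=3: arr=2 -> substrate=2 bound=2 product=0
t=4: arr=2 -> substrate=2 bound=2 product=2
t=5: arr=1 -> substrate=3 bound=2 product=2
t=6: arr=2 -> substrate=5 bound=2 product=2
t=7: arr=2 -> substrate=7 bound=2 product=2
t=8: arr=2 -> substrate=7 bound=2 product=4
t=9: arr=2 -> substrate=9 bound=2 product=4
t=10: arr=0 -> substrate=9 bound=2 product=4
t=11: arr=3 -> substrate=12 bound=2 product=4

Answer: 4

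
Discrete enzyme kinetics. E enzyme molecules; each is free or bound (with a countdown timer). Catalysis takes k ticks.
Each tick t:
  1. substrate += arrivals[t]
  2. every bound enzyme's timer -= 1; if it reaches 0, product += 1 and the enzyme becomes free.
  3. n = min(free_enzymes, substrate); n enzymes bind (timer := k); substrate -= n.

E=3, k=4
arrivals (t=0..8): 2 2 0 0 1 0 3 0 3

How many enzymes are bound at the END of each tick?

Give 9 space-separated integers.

t=0: arr=2 -> substrate=0 bound=2 product=0
t=1: arr=2 -> substrate=1 bound=3 product=0
t=2: arr=0 -> substrate=1 bound=3 product=0
t=3: arr=0 -> substrate=1 bound=3 product=0
t=4: arr=1 -> substrate=0 bound=3 product=2
t=5: arr=0 -> substrate=0 bound=2 product=3
t=6: arr=3 -> substrate=2 bound=3 product=3
t=7: arr=0 -> substrate=2 bound=3 product=3
t=8: arr=3 -> substrate=3 bound=3 product=5

Answer: 2 3 3 3 3 2 3 3 3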